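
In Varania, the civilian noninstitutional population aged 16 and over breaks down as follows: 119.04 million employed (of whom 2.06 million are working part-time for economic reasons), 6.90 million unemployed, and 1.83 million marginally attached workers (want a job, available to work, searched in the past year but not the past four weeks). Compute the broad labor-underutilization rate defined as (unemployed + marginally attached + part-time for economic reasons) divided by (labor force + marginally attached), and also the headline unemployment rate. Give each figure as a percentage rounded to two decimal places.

Labor force = 119.04 + 6.90 = 125.94 million.
Numerator = 6.90 + 1.83 + 2.06 = 10.79 million.
Denominator = 125.94 + 1.83 = 127.77 million.
Broad rate = 10.79 / 127.77 = 8.44%.
Headline unemployment rate = 6.90 / 125.94 = 5.48%.

Broad underutilization rate ≈ 8.44%; headline unemployment rate ≈ 5.48%.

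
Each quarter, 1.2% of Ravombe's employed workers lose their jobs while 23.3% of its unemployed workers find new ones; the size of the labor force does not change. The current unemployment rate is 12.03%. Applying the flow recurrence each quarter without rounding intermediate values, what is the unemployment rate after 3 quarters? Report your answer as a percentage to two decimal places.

With a fixed labor force, u_{t+1} = u_t + s·(1−u_t) − f·u_t = u_t·(1−s−f) + s.
Here 1−s−f = 0.755 and s = 0.012.
u_1 = 0.120300 × 0.755 + 0.012 = 0.102827.
u_2 = 0.102827 × 0.755 + 0.012 = 0.089634.
u_3 = 0.089634 × 0.755 + 0.012 = 0.079674.

Unemployment rate after three quarters ≈ 7.97%.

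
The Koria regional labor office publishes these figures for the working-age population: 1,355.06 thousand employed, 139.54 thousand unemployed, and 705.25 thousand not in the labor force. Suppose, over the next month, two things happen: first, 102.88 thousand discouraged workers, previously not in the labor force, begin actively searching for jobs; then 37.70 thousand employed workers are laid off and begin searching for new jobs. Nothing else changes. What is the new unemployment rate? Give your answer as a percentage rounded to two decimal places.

New unemployment rate ≈ 17.54%.

Initially, labor force = 1,355.06 + 139.54 = 1,494.60 thousand, so u = 139.54/1,494.60 = 9.34%.
After the first change, unemployed and labor force both rise by 102.88 → E = 1,355.06, U = 242.42, labor force = 1,597.48 thousand.
After the second change, employed falls and unemployed rises by 37.70; labor force unchanged → E = 1,317.36, U = 280.12, labor force = 1,597.48 thousand.
New unemployment rate = 280.12 / 1,597.48 = 17.54%.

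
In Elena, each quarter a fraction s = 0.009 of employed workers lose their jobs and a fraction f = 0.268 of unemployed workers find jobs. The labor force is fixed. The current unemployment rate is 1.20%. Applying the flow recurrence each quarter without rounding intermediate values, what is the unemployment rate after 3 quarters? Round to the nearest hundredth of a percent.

With a fixed labor force, u_{t+1} = u_t + s·(1−u_t) − f·u_t = u_t·(1−s−f) + s.
Here 1−s−f = 0.723 and s = 0.009.
u_1 = 0.012000 × 0.723 + 0.009 = 0.017676.
u_2 = 0.017676 × 0.723 + 0.009 = 0.021780.
u_3 = 0.021780 × 0.723 + 0.009 = 0.024747.

Unemployment rate after three quarters ≈ 2.47%.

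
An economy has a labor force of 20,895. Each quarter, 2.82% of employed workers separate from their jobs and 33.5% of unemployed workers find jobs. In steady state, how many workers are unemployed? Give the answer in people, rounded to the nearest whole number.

About 1,622 are unemployed in steady state.

Steady-state unemployment rate u* = s/(s+f) = 2.82/(2.82+33.5) = 0.077643.
Unemployed = u* × labor force = 0.077643 × 20,895 ≈ 1,622.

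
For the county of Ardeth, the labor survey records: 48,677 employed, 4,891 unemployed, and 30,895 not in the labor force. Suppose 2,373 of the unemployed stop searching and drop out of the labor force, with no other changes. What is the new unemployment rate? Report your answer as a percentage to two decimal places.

New unemployment rate ≈ 4.92%.

Initially, labor force = 48,677 + 4,891 = 53,568, so u = 4,891/53,568 = 9.13%.
After the change, unemployed and labor force both fall by 2,373 → E = 48,677, U = 2,518, labor force = 51,195.
New unemployment rate = 2,518 / 51,195 = 4.92%.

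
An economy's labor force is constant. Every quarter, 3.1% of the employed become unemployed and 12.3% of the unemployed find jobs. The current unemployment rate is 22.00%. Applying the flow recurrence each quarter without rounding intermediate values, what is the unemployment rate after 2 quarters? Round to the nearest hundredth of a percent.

Unemployment rate after two quarters ≈ 21.47%.

With a fixed labor force, u_{t+1} = u_t + s·(1−u_t) − f·u_t = u_t·(1−s−f) + s.
Here 1−s−f = 0.846 and s = 0.031.
u_1 = 0.220000 × 0.846 + 0.031 = 0.217120.
u_2 = 0.217120 × 0.846 + 0.031 = 0.214684.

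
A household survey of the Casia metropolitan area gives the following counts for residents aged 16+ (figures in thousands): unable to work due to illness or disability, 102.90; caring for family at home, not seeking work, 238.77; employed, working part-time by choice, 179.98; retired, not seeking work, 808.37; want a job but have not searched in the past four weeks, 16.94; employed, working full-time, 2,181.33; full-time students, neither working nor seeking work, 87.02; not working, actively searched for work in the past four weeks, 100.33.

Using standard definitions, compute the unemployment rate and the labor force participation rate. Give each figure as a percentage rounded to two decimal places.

Employed = 179.98 + 2,181.33 = 2,361.31 thousand.
Unemployed = 100.33 thousand.
Labor force = 2,361.31 + 100.33 = 2,461.64 thousand.
Not in labor force = 102.90 + 238.77 + 808.37 + 16.94 + 87.02 = 1,254.00 thousand (those not working and not actively searching are outside the labor force — including those who want a job but have given up searching).
Civilian working-age population = 2,461.64 + 1,254.00 = 3,715.64 thousand.
Unemployment rate = 100.33 / 2,461.64 = 4.08%.
Labor force participation rate = 2,461.64 / 3,715.64 = 66.25%.

Unemployment rate ≈ 4.08%; labor force participation rate ≈ 66.25%.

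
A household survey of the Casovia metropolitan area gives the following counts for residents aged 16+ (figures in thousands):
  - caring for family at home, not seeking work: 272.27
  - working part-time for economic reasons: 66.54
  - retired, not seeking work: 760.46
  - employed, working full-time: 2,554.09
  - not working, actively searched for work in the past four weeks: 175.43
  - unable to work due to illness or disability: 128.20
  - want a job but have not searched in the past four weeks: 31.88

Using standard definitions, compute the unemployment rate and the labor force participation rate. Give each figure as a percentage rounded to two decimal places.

Employed = 66.54 + 2,554.09 = 2,620.63 thousand (anyone who worked, including part-time for economic reasons, counts as employed).
Unemployed = 175.43 thousand.
Labor force = 2,620.63 + 175.43 = 2,796.06 thousand.
Not in labor force = 272.27 + 760.46 + 128.20 + 31.88 = 1,192.81 thousand (those not working and not actively searching are outside the labor force — including those who want a job but have given up searching).
Civilian working-age population = 2,796.06 + 1,192.81 = 3,988.87 thousand.
Unemployment rate = 175.43 / 2,796.06 = 6.27%.
Labor force participation rate = 2,796.06 / 3,988.87 = 70.10%.

Unemployment rate ≈ 6.27%; labor force participation rate ≈ 70.10%.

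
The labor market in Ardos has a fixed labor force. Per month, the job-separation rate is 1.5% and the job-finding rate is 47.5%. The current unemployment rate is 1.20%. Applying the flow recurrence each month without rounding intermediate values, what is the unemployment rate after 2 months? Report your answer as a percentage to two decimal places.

Unemployment rate after two months ≈ 2.58%.

With a fixed labor force, u_{t+1} = u_t + s·(1−u_t) − f·u_t = u_t·(1−s−f) + s.
Here 1−s−f = 0.510 and s = 0.015.
u_1 = 0.012000 × 0.510 + 0.015 = 0.021120.
u_2 = 0.021120 × 0.510 + 0.015 = 0.025771.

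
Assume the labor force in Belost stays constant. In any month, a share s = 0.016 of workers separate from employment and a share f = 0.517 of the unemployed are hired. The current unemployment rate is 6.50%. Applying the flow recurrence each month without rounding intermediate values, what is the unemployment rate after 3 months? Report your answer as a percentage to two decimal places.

With a fixed labor force, u_{t+1} = u_t + s·(1−u_t) − f·u_t = u_t·(1−s−f) + s.
Here 1−s−f = 0.467 and s = 0.016.
u_1 = 0.065000 × 0.467 + 0.016 = 0.046355.
u_2 = 0.046355 × 0.467 + 0.016 = 0.037648.
u_3 = 0.037648 × 0.467 + 0.016 = 0.033582.

Unemployment rate after three months ≈ 3.36%.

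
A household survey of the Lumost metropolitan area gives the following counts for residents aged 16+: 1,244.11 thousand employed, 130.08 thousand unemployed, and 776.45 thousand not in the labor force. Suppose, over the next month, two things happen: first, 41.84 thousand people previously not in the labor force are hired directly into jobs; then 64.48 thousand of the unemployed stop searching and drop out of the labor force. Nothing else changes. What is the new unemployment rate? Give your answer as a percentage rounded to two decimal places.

New unemployment rate ≈ 4.85%.

Initially, labor force = 1,244.11 + 130.08 = 1,374.19 thousand, so u = 130.08/1,374.19 = 9.47%.
After the first change, employed and labor force both rise by 41.84; unemployed unchanged → E = 1,285.95, U = 130.08, labor force = 1,416.03 thousand.
After the second change, unemployed and labor force both fall by 64.48 → E = 1,285.95, U = 65.60, labor force = 1,351.55 thousand.
New unemployment rate = 65.60 / 1,351.55 = 4.85%.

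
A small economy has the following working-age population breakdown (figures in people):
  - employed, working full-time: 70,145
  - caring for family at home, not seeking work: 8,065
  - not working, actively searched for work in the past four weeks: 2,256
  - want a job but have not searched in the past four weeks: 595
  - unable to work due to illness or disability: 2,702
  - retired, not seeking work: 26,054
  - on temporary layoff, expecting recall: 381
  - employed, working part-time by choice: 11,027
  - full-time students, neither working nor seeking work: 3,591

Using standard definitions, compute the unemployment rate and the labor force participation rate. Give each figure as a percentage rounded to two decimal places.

Employed = 70,145 + 11,027 = 81,172.
Unemployed = 2,256 + 381 = 2,637 (jobless and actively searching, or on temporary layoff).
Labor force = 81,172 + 2,637 = 83,809.
Not in labor force = 8,065 + 595 + 2,702 + 26,054 + 3,591 = 41,007 (those not working and not actively searching are outside the labor force — including those who want a job but have given up searching).
Civilian working-age population = 83,809 + 41,007 = 124,816.
Unemployment rate = 2,637 / 83,809 = 3.15%.
Labor force participation rate = 83,809 / 124,816 = 67.15%.

Unemployment rate ≈ 3.15%; labor force participation rate ≈ 67.15%.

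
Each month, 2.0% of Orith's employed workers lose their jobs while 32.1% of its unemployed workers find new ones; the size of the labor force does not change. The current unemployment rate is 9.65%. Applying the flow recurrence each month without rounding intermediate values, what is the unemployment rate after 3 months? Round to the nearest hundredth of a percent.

With a fixed labor force, u_{t+1} = u_t + s·(1−u_t) − f·u_t = u_t·(1−s−f) + s.
Here 1−s−f = 0.659 and s = 0.020.
u_1 = 0.096500 × 0.659 + 0.020 = 0.083594.
u_2 = 0.083594 × 0.659 + 0.020 = 0.075088.
u_3 = 0.075088 × 0.659 + 0.020 = 0.069483.

Unemployment rate after three months ≈ 6.95%.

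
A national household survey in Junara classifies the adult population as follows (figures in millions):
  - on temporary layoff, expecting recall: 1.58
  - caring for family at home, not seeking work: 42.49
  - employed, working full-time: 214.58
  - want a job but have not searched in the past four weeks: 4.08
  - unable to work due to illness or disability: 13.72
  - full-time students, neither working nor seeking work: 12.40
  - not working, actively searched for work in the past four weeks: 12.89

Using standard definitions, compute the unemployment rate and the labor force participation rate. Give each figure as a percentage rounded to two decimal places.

Employed = 214.58 million.
Unemployed = 1.58 + 12.89 = 14.47 million (jobless and actively searching, or on temporary layoff).
Labor force = 214.58 + 14.47 = 229.05 million.
Not in labor force = 42.49 + 4.08 + 13.72 + 12.40 = 72.69 million (those not working and not actively searching are outside the labor force — including those who want a job but have given up searching).
Civilian working-age population = 229.05 + 72.69 = 301.74 million.
Unemployment rate = 14.47 / 229.05 = 6.32%.
Labor force participation rate = 229.05 / 301.74 = 75.91%.

Unemployment rate ≈ 6.32%; labor force participation rate ≈ 75.91%.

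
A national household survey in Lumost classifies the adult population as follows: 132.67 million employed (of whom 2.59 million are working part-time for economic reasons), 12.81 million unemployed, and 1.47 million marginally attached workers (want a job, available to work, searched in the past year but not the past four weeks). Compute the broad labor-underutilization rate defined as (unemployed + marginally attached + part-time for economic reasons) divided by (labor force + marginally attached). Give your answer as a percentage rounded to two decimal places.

Labor force = 132.67 + 12.81 = 145.48 million.
Numerator = 12.81 + 1.47 + 2.59 = 16.87 million.
Denominator = 145.48 + 1.47 = 146.95 million.
Broad rate = 16.87 / 146.95 = 11.48%.

Broad underutilization rate ≈ 11.48%.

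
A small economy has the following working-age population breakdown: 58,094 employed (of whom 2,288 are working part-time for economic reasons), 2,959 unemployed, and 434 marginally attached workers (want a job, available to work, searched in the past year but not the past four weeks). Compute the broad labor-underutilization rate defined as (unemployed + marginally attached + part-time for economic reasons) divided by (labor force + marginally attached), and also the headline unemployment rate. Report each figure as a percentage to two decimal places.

Broad underutilization rate ≈ 9.24%; headline unemployment rate ≈ 4.85%.

Labor force = 58,094 + 2,959 = 61,053.
Numerator = 2,959 + 434 + 2,288 = 5,681.
Denominator = 61,053 + 434 = 61,487.
Broad rate = 5,681 / 61,487 = 9.24%.
Headline unemployment rate = 2,959 / 61,053 = 4.85%.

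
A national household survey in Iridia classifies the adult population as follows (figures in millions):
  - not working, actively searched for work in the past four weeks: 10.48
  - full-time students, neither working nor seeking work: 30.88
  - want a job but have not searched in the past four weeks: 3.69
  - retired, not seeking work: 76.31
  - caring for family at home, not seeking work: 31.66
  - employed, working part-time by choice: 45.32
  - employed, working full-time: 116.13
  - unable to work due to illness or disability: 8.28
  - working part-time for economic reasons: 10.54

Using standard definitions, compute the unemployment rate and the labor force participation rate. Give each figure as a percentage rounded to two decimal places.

Employed = 45.32 + 116.13 + 10.54 = 171.99 million (anyone who worked, including part-time for economic reasons, counts as employed).
Unemployed = 10.48 million.
Labor force = 171.99 + 10.48 = 182.47 million.
Not in labor force = 30.88 + 3.69 + 76.31 + 31.66 + 8.28 = 150.82 million (those not working and not actively searching are outside the labor force — including those who want a job but have given up searching).
Civilian working-age population = 182.47 + 150.82 = 333.29 million.
Unemployment rate = 10.48 / 182.47 = 5.74%.
Labor force participation rate = 182.47 / 333.29 = 54.75%.

Unemployment rate ≈ 5.74%; labor force participation rate ≈ 54.75%.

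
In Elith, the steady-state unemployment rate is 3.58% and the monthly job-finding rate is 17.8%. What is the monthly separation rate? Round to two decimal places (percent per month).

Separation rate ≈ 0.66% per month.

From u* = s/(s+f): s = u·f/(1−u).
s = 0.0358 × 17.8 / (1 − 0.0358) = 0.6372 / 0.9642 ≈ 0.66% per month.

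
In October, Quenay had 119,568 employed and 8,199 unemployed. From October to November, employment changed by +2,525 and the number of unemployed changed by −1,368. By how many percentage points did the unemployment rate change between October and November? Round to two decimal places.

October: labor force = 119,568 + 8,199 = 127,767; u = 8,199/127,767 = 6.42%.
November: labor force = 122,093 + 6,831 = 128,924; u = 6,831/128,924 = 5.30%.
Change = 5.30% − 6.42% = −1.12 pp.

The unemployment rate changed by −1.12 percentage points.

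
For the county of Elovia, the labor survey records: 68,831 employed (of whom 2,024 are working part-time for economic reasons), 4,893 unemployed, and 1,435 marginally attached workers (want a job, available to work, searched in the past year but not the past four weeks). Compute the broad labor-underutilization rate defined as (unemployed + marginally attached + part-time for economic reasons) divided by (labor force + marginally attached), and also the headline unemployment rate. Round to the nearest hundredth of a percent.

Broad underutilization rate ≈ 11.11%; headline unemployment rate ≈ 6.64%.

Labor force = 68,831 + 4,893 = 73,724.
Numerator = 4,893 + 1,435 + 2,024 = 8,352.
Denominator = 73,724 + 1,435 = 75,159.
Broad rate = 8,352 / 75,159 = 11.11%.
Headline unemployment rate = 4,893 / 73,724 = 6.64%.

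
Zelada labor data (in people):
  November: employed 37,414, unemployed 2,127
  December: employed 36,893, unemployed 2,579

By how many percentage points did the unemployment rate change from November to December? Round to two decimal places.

November: labor force = 37,414 + 2,127 = 39,541; u = 2,127/39,541 = 5.38%.
December: labor force = 36,893 + 2,579 = 39,472; u = 2,579/39,472 = 6.53%.
Change = 6.53% − 5.38% = +1.15 pp.

The unemployment rate changed by +1.15 percentage points.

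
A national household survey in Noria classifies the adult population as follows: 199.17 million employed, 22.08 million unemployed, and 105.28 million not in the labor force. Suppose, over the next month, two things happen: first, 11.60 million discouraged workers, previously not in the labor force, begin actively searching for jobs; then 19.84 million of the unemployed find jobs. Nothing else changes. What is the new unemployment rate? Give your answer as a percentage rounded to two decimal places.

New unemployment rate ≈ 5.94%.

Initially, labor force = 199.17 + 22.08 = 221.25 million, so u = 22.08/221.25 = 9.98%.
After the first change, unemployed and labor force both rise by 11.60 → E = 199.17, U = 33.68, labor force = 232.85 million.
After the second change, unemployed falls and employed rises by 19.84; labor force unchanged → E = 219.01, U = 13.84, labor force = 232.85 million.
New unemployment rate = 13.84 / 232.85 = 5.94%.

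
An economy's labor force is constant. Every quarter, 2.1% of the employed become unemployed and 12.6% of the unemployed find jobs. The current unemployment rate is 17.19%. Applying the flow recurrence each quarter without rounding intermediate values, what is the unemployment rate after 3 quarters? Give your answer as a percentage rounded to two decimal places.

Unemployment rate after three quarters ≈ 16.09%.

With a fixed labor force, u_{t+1} = u_t + s·(1−u_t) − f·u_t = u_t·(1−s−f) + s.
Here 1−s−f = 0.853 and s = 0.021.
u_1 = 0.171900 × 0.853 + 0.021 = 0.167631.
u_2 = 0.167631 × 0.853 + 0.021 = 0.163989.
u_3 = 0.163989 × 0.853 + 0.021 = 0.160883.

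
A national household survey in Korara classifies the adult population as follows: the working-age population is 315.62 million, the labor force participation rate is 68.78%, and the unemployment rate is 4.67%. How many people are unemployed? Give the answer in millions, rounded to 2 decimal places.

Labor force = 0.6878 × 315.62 = 217.08 million.
Unemployed = 0.0467 × 217.08 ≈ 10.14 million.

About 10.14 million are unemployed.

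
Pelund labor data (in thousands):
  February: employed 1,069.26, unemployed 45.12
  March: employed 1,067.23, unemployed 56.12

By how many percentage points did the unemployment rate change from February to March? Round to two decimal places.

The unemployment rate changed by +0.95 percentage points.

February: labor force = 1,069.26 + 45.12 = 1,114.38; u = 45.12/1,114.38 = 4.05%.
March: labor force = 1,067.23 + 56.12 = 1,123.35; u = 56.12/1,123.35 = 5.00%.
Change = 5.00% − 4.05% = +0.95 pp.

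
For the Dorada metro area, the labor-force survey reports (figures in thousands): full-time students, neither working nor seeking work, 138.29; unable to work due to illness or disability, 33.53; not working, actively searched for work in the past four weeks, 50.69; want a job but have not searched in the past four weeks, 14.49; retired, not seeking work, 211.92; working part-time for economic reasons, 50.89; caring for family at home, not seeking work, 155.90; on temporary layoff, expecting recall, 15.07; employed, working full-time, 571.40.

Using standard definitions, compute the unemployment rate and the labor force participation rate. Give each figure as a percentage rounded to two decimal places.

Employed = 50.89 + 571.40 = 622.29 thousand (anyone who worked, including part-time for economic reasons, counts as employed).
Unemployed = 50.69 + 15.07 = 65.76 thousand (jobless and actively searching, or on temporary layoff).
Labor force = 622.29 + 65.76 = 688.05 thousand.
Not in labor force = 138.29 + 33.53 + 14.49 + 211.92 + 155.90 = 554.13 thousand (those not working and not actively searching are outside the labor force — including those who want a job but have given up searching).
Civilian working-age population = 688.05 + 554.13 = 1,242.18 thousand.
Unemployment rate = 65.76 / 688.05 = 9.56%.
Labor force participation rate = 688.05 / 1,242.18 = 55.39%.

Unemployment rate ≈ 9.56%; labor force participation rate ≈ 55.39%.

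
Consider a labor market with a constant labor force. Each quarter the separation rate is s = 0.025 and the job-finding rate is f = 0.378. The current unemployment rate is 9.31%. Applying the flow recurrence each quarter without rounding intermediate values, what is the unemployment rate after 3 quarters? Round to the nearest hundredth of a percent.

Unemployment rate after three quarters ≈ 6.86%.

With a fixed labor force, u_{t+1} = u_t + s·(1−u_t) − f·u_t = u_t·(1−s−f) + s.
Here 1−s−f = 0.597 and s = 0.025.
u_1 = 0.093100 × 0.597 + 0.025 = 0.080581.
u_2 = 0.080581 × 0.597 + 0.025 = 0.073107.
u_3 = 0.073107 × 0.597 + 0.025 = 0.068645.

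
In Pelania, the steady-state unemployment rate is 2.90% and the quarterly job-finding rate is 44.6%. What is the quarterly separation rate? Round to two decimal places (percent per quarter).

Separation rate ≈ 1.33% per quarter.

From u* = s/(s+f): s = u·f/(1−u).
s = 0.0290 × 44.6 / (1 − 0.0290) = 1.2934 / 0.9710 ≈ 1.33% per quarter.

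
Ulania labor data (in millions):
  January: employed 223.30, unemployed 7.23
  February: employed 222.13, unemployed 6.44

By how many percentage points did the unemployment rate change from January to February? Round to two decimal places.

January: labor force = 223.30 + 7.23 = 230.53; u = 7.23/230.53 = 3.14%.
February: labor force = 222.13 + 6.44 = 228.57; u = 6.44/228.57 = 2.82%.
Change = 2.82% − 3.14% = −0.32 pp.

The unemployment rate changed by −0.32 percentage points.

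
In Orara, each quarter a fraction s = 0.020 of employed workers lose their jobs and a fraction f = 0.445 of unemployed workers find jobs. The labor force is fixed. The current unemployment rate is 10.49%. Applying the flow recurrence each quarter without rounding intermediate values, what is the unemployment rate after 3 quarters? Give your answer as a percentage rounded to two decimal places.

Unemployment rate after three quarters ≈ 5.25%.

With a fixed labor force, u_{t+1} = u_t + s·(1−u_t) − f·u_t = u_t·(1−s−f) + s.
Here 1−s−f = 0.535 and s = 0.020.
u_1 = 0.104900 × 0.535 + 0.020 = 0.076121.
u_2 = 0.076121 × 0.535 + 0.020 = 0.060725.
u_3 = 0.060725 × 0.535 + 0.020 = 0.052488.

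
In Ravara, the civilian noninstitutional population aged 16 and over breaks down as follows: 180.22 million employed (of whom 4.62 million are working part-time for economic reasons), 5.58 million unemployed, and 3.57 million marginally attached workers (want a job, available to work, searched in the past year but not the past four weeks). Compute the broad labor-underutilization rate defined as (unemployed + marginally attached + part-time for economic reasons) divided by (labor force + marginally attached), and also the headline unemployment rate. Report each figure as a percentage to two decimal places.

Labor force = 180.22 + 5.58 = 185.80 million.
Numerator = 5.58 + 3.57 + 4.62 = 13.77 million.
Denominator = 185.80 + 3.57 = 189.37 million.
Broad rate = 13.77 / 189.37 = 7.27%.
Headline unemployment rate = 5.58 / 185.80 = 3.00%.

Broad underutilization rate ≈ 7.27%; headline unemployment rate ≈ 3.00%.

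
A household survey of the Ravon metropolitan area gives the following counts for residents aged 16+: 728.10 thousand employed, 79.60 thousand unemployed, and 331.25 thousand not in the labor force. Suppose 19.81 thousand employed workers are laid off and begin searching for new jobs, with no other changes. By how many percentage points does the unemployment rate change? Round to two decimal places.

Initially, labor force = 728.10 + 79.60 = 807.70 thousand, so u = 79.60/807.70 = 9.86%.
After the change, employed falls and unemployed rises by 19.81; labor force unchanged → E = 708.29, U = 99.41, labor force = 807.70 thousand.
New unemployment rate = 99.41 / 807.70 = 12.31%.
Change = 12.31% − 9.86% = +2.45 percentage points.

The unemployment rate changes by +2.45 percentage points.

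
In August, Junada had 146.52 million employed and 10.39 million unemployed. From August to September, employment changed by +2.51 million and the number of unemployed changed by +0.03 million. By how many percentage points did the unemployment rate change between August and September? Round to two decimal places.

August: labor force = 146.52 + 10.39 = 156.91; u = 10.39/156.91 = 6.62%.
September: labor force = 149.03 + 10.42 = 159.45; u = 10.42/159.45 = 6.53%.
Change = 6.53% − 6.62% = −0.09 pp.

The unemployment rate changed by −0.09 percentage points.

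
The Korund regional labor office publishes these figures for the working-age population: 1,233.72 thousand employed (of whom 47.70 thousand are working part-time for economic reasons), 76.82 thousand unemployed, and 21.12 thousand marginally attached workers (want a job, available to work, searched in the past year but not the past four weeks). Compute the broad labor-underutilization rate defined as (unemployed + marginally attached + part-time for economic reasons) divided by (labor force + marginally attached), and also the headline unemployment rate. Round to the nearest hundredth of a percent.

Labor force = 1,233.72 + 76.82 = 1,310.54 thousand.
Numerator = 76.82 + 21.12 + 47.70 = 145.64 thousand.
Denominator = 1,310.54 + 21.12 = 1,331.66 thousand.
Broad rate = 145.64 / 1,331.66 = 10.94%.
Headline unemployment rate = 76.82 / 1,310.54 = 5.86%.

Broad underutilization rate ≈ 10.94%; headline unemployment rate ≈ 5.86%.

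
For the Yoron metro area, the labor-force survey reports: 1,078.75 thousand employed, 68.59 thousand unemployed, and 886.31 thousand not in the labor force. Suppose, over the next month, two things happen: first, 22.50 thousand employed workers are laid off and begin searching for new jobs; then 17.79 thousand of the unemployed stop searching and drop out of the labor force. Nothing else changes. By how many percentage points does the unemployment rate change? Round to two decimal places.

Initially, labor force = 1,078.75 + 68.59 = 1,147.34 thousand, so u = 68.59/1,147.34 = 5.98%.
After the first change, employed falls and unemployed rises by 22.50; labor force unchanged → E = 1,056.25, U = 91.09, labor force = 1,147.34 thousand.
After the second change, unemployed and labor force both fall by 17.79 → E = 1,056.25, U = 73.30, labor force = 1,129.55 thousand.
New unemployment rate = 73.30 / 1,129.55 = 6.49%.
Change = 6.49% − 5.98% = +0.51 percentage points.

The unemployment rate changes by +0.51 percentage points.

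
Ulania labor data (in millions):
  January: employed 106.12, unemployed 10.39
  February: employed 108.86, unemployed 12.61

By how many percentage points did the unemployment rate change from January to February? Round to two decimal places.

The unemployment rate changed by +1.46 percentage points.

January: labor force = 106.12 + 10.39 = 116.51; u = 10.39/116.51 = 8.92%.
February: labor force = 108.86 + 12.61 = 121.47; u = 12.61/121.47 = 10.38%.
Change = 10.38% − 8.92% = +1.46 pp.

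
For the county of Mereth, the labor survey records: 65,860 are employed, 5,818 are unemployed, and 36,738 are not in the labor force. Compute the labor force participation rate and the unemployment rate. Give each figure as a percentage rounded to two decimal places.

Labor force participation rate ≈ 66.11%; unemployment rate ≈ 8.12%.

Labor force = employed + unemployed = 65,860 + 5,818 = 71,678.
Working-age population = 71,678 + 36,738 = 108,416.
Unemployment rate = 5,818 / 71,678 = 8.12%.
Labor force participation rate = 71,678 / 108,416 = 66.11%.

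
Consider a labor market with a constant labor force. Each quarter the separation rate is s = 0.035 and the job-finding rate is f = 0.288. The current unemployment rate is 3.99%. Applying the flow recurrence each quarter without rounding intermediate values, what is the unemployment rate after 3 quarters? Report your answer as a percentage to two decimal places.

With a fixed labor force, u_{t+1} = u_t + s·(1−u_t) − f·u_t = u_t·(1−s−f) + s.
Here 1−s−f = 0.677 and s = 0.035.
u_1 = 0.039900 × 0.677 + 0.035 = 0.062012.
u_2 = 0.062012 × 0.677 + 0.035 = 0.076982.
u_3 = 0.076982 × 0.677 + 0.035 = 0.087117.

Unemployment rate after three quarters ≈ 8.71%.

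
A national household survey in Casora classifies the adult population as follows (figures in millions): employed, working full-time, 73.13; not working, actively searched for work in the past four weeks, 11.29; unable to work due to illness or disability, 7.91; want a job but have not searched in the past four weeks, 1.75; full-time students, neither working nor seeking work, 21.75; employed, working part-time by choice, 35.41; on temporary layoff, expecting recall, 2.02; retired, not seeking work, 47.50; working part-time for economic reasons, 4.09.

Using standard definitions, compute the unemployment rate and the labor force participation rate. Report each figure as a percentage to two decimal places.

Employed = 73.13 + 35.41 + 4.09 = 112.63 million (anyone who worked, including part-time for economic reasons, counts as employed).
Unemployed = 11.29 + 2.02 = 13.31 million (jobless and actively searching, or on temporary layoff).
Labor force = 112.63 + 13.31 = 125.94 million.
Not in labor force = 7.91 + 1.75 + 21.75 + 47.50 = 78.91 million (those not working and not actively searching are outside the labor force — including those who want a job but have given up searching).
Civilian working-age population = 125.94 + 78.91 = 204.85 million.
Unemployment rate = 13.31 / 125.94 = 10.57%.
Labor force participation rate = 125.94 / 204.85 = 61.48%.

Unemployment rate ≈ 10.57%; labor force participation rate ≈ 61.48%.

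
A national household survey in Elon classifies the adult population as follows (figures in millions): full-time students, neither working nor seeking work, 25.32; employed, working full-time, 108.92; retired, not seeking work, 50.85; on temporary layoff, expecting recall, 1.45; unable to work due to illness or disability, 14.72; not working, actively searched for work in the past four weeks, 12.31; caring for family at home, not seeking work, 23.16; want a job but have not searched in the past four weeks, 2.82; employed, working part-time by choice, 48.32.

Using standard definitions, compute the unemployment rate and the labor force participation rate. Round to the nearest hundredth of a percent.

Employed = 108.92 + 48.32 = 157.24 million.
Unemployed = 1.45 + 12.31 = 13.76 million (jobless and actively searching, or on temporary layoff).
Labor force = 157.24 + 13.76 = 171.00 million.
Not in labor force = 25.32 + 50.85 + 14.72 + 23.16 + 2.82 = 116.87 million (those not working and not actively searching are outside the labor force — including those who want a job but have given up searching).
Civilian working-age population = 171.00 + 116.87 = 287.87 million.
Unemployment rate = 13.76 / 171.00 = 8.05%.
Labor force participation rate = 171.00 / 287.87 = 59.40%.

Unemployment rate ≈ 8.05%; labor force participation rate ≈ 59.40%.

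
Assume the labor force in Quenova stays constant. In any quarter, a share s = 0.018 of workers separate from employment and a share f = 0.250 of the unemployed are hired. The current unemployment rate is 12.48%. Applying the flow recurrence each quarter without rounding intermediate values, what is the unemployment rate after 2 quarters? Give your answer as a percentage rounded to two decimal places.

With a fixed labor force, u_{t+1} = u_t + s·(1−u_t) − f·u_t = u_t·(1−s−f) + s.
Here 1−s−f = 0.732 and s = 0.018.
u_1 = 0.124800 × 0.732 + 0.018 = 0.109354.
u_2 = 0.109354 × 0.732 + 0.018 = 0.098047.

Unemployment rate after two quarters ≈ 9.80%.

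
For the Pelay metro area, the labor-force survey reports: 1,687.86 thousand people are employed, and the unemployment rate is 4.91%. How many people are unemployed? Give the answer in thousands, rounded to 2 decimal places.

About 87.15 thousand are unemployed.

Let U be the number unemployed. The labor force is E + U, and U/(E+U) = 0.0491.
So U = 0.0491 × 1,687.86 / (1 − 0.0491) = 82.8739 / 0.9509 ≈ 87.15 thousand.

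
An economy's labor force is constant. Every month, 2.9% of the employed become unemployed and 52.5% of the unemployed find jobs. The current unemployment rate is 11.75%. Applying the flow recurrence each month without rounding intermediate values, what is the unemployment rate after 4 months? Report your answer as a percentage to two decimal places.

With a fixed labor force, u_{t+1} = u_t + s·(1−u_t) − f·u_t = u_t·(1−s−f) + s.
Here 1−s−f = 0.446 and s = 0.029.
u_1 = 0.117500 × 0.446 + 0.029 = 0.081405.
u_2 = 0.081405 × 0.446 + 0.029 = 0.065307.
u_3 = 0.065307 × 0.446 + 0.029 = 0.058127.
u_4 = 0.058127 × 0.446 + 0.029 = 0.054925.

Unemployment rate after four months ≈ 5.49%.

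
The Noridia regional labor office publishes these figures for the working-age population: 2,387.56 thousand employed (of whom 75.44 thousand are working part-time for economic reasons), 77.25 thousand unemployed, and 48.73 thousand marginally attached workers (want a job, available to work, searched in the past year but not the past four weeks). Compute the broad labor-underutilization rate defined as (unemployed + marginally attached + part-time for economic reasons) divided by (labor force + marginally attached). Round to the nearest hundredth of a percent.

Labor force = 2,387.56 + 77.25 = 2,464.81 thousand.
Numerator = 77.25 + 48.73 + 75.44 = 201.42 thousand.
Denominator = 2,464.81 + 48.73 = 2,513.54 thousand.
Broad rate = 201.42 / 2,513.54 = 8.01%.

Broad underutilization rate ≈ 8.01%.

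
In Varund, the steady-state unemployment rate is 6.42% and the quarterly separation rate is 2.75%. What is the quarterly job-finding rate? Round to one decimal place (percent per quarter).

Job-finding rate ≈ 40.1% per quarter.

From u* = s/(s+f): f = s·(1−u)/u.
f = 2.75 × (1 − 0.0642) / 0.0642 = 2.5734 / 0.0642 ≈ 40.1% per quarter.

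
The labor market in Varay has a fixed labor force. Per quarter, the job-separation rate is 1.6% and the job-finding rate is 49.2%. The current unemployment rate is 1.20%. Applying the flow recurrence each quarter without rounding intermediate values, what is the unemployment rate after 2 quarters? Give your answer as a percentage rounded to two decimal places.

Unemployment rate after two quarters ≈ 2.68%.

With a fixed labor force, u_{t+1} = u_t + s·(1−u_t) − f·u_t = u_t·(1−s−f) + s.
Here 1−s−f = 0.492 and s = 0.016.
u_1 = 0.012000 × 0.492 + 0.016 = 0.021904.
u_2 = 0.021904 × 0.492 + 0.016 = 0.026777.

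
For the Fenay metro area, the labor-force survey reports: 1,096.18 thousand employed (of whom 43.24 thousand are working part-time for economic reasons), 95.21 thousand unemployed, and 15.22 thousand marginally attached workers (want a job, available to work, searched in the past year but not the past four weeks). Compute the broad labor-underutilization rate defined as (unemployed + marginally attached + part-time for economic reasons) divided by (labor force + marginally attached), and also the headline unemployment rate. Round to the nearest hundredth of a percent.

Labor force = 1,096.18 + 95.21 = 1,191.39 thousand.
Numerator = 95.21 + 15.22 + 43.24 = 153.67 thousand.
Denominator = 1,191.39 + 15.22 = 1,206.61 thousand.
Broad rate = 153.67 / 1,206.61 = 12.74%.
Headline unemployment rate = 95.21 / 1,191.39 = 7.99%.

Broad underutilization rate ≈ 12.74%; headline unemployment rate ≈ 7.99%.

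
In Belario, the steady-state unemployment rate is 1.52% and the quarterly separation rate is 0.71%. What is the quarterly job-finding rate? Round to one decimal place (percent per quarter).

Job-finding rate ≈ 46.0% per quarter.

From u* = s/(s+f): f = s·(1−u)/u.
f = 0.71 × (1 − 0.0152) / 0.0152 = 0.6992 / 0.0152 ≈ 46.0% per quarter.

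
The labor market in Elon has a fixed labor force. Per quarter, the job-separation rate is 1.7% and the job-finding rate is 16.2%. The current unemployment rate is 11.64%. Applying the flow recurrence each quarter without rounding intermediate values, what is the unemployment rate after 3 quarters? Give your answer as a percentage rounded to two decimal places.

With a fixed labor force, u_{t+1} = u_t + s·(1−u_t) − f·u_t = u_t·(1−s−f) + s.
Here 1−s−f = 0.821 and s = 0.017.
u_1 = 0.116400 × 0.821 + 0.017 = 0.112564.
u_2 = 0.112564 × 0.821 + 0.017 = 0.109415.
u_3 = 0.109415 × 0.821 + 0.017 = 0.106830.

Unemployment rate after three quarters ≈ 10.68%.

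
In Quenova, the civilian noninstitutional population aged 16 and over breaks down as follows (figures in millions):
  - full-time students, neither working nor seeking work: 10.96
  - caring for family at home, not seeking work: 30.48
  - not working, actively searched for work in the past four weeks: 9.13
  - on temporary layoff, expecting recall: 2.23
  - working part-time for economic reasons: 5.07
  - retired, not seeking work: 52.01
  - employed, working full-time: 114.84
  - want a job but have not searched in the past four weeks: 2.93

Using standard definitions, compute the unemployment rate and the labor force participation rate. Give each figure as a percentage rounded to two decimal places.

Employed = 5.07 + 114.84 = 119.91 million (anyone who worked, including part-time for economic reasons, counts as employed).
Unemployed = 9.13 + 2.23 = 11.36 million (jobless and actively searching, or on temporary layoff).
Labor force = 119.91 + 11.36 = 131.27 million.
Not in labor force = 10.96 + 30.48 + 52.01 + 2.93 = 96.38 million (those not working and not actively searching are outside the labor force — including those who want a job but have given up searching).
Civilian working-age population = 131.27 + 96.38 = 227.65 million.
Unemployment rate = 11.36 / 131.27 = 8.65%.
Labor force participation rate = 131.27 / 227.65 = 57.66%.

Unemployment rate ≈ 8.65%; labor force participation rate ≈ 57.66%.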